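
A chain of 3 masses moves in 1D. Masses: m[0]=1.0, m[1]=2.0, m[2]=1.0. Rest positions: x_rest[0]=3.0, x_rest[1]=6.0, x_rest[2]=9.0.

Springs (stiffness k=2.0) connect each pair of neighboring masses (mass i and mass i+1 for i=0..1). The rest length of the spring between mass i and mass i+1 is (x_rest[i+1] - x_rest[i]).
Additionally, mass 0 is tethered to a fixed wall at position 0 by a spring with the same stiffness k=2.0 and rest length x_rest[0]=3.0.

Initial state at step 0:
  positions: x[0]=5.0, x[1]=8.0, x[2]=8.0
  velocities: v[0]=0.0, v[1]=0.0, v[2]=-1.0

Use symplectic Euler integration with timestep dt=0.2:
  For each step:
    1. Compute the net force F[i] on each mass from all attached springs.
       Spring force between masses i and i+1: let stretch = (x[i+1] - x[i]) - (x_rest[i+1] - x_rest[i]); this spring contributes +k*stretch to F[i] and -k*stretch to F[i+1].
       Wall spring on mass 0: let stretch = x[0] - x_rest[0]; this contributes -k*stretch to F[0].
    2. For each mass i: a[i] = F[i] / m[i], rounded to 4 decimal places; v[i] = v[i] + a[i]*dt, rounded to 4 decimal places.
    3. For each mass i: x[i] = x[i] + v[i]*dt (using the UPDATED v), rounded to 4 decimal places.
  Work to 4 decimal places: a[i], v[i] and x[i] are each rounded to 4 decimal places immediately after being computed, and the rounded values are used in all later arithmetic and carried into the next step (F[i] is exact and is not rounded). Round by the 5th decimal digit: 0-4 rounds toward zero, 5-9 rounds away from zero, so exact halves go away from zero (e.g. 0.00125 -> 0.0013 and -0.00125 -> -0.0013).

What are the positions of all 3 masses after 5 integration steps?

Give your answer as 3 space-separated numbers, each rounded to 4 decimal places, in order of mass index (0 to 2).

Step 0: x=[5.0000 8.0000 8.0000] v=[0.0000 0.0000 -1.0000]
Step 1: x=[4.8400 7.8800 8.0400] v=[-0.8000 -0.6000 0.2000]
Step 2: x=[4.5360 7.6448 8.3072] v=[-1.5200 -1.1760 1.3360]
Step 3: x=[4.1178 7.3117 8.7614] v=[-2.0909 -1.6653 2.2710]
Step 4: x=[3.6257 6.9089 9.3396] v=[-2.4605 -2.0141 2.8911]
Step 5: x=[3.1062 6.4720 9.9634] v=[-2.5975 -2.1846 3.1188]

Answer: 3.1062 6.4720 9.9634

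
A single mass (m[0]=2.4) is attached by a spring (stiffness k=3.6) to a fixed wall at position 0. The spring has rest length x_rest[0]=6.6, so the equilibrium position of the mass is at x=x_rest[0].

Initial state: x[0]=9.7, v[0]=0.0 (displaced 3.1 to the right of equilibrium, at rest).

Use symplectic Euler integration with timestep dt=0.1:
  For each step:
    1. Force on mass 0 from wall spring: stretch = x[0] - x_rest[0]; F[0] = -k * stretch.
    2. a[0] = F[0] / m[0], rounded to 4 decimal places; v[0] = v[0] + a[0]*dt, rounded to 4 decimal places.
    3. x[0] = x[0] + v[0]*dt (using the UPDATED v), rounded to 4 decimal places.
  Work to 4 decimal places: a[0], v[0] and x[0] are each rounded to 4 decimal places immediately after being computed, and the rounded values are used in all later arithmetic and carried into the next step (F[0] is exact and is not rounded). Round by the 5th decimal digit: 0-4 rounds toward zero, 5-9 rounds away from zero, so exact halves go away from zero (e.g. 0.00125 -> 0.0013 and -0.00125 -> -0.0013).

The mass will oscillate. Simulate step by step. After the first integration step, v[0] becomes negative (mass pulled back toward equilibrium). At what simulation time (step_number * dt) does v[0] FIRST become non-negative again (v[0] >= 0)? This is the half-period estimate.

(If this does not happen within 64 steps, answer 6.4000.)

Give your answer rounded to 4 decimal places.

Answer: 2.6000

Derivation:
Step 0: x=[9.7000] v=[0.0000]
Step 1: x=[9.6535] v=[-0.4650]
Step 2: x=[9.5612] v=[-0.9230]
Step 3: x=[9.4245] v=[-1.3672]
Step 4: x=[9.2454] v=[-1.7909]
Step 5: x=[9.0266] v=[-2.1877]
Step 6: x=[8.7714] v=[-2.5517]
Step 7: x=[8.4837] v=[-2.8774]
Step 8: x=[8.1677] v=[-3.1600]
Step 9: x=[7.8282] v=[-3.3952]
Step 10: x=[7.4703] v=[-3.5794]
Step 11: x=[7.0993] v=[-3.7100]
Step 12: x=[6.7208] v=[-3.7849]
Step 13: x=[6.3405] v=[-3.8030]
Step 14: x=[5.9641] v=[-3.7641]
Step 15: x=[5.5972] v=[-3.6687]
Step 16: x=[5.2454] v=[-3.5183]
Step 17: x=[4.9139] v=[-3.3151]
Step 18: x=[4.6077] v=[-3.0622]
Step 19: x=[4.3314] v=[-2.7634]
Step 20: x=[4.0891] v=[-2.4231]
Step 21: x=[3.8845] v=[-2.0465]
Step 22: x=[3.7206] v=[-1.6392]
Step 23: x=[3.5999] v=[-1.2073]
Step 24: x=[3.5242] v=[-0.7573]
Step 25: x=[3.4946] v=[-0.2959]
Step 26: x=[3.5116] v=[0.1699]
First v>=0 after going negative at step 26, time=2.6000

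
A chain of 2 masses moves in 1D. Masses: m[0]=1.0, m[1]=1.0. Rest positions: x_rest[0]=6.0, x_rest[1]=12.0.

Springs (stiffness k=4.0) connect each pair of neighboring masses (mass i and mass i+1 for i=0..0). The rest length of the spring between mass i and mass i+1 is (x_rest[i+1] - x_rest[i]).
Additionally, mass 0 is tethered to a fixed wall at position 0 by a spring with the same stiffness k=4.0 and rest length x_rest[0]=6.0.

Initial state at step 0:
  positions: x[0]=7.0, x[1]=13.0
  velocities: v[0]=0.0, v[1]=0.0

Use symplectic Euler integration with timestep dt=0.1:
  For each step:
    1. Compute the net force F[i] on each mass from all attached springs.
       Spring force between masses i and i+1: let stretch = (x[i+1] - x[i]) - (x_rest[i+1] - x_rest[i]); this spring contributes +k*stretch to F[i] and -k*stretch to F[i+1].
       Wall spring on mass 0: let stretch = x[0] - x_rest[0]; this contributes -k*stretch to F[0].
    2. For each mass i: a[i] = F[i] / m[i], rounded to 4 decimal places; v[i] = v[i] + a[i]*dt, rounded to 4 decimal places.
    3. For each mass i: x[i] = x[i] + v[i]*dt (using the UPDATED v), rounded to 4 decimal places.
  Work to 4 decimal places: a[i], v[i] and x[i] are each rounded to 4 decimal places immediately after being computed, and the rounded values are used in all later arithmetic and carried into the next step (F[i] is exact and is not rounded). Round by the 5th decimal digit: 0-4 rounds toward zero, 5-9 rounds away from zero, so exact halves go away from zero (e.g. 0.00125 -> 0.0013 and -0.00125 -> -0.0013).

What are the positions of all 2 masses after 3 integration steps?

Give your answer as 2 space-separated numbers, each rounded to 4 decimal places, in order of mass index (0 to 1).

Answer: 6.7757 12.9922

Derivation:
Step 0: x=[7.0000 13.0000] v=[0.0000 0.0000]
Step 1: x=[6.9600 13.0000] v=[-0.4000 0.0000]
Step 2: x=[6.8832 12.9984] v=[-0.7680 -0.0160]
Step 3: x=[6.7757 12.9922] v=[-1.0752 -0.0621]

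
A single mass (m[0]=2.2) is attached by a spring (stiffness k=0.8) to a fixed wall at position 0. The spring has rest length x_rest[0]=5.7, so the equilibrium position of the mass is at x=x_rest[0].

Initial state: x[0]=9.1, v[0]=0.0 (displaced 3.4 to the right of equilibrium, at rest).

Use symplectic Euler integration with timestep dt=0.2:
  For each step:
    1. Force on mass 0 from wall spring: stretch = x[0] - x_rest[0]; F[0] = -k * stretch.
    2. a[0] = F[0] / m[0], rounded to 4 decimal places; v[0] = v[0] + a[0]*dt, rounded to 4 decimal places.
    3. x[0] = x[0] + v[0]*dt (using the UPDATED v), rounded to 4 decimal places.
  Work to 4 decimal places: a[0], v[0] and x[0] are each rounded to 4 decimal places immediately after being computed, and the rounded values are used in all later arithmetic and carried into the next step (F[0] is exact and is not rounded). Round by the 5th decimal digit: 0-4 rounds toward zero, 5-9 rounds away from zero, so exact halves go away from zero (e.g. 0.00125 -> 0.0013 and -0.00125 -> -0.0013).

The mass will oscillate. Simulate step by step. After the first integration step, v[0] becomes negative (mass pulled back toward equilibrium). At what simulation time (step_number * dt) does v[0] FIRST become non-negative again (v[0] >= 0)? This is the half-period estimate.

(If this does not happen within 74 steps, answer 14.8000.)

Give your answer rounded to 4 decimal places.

Step 0: x=[9.1000] v=[0.0000]
Step 1: x=[9.0505] v=[-0.2473]
Step 2: x=[8.9523] v=[-0.4910]
Step 3: x=[8.8068] v=[-0.7275]
Step 4: x=[8.6161] v=[-0.9534]
Step 5: x=[8.3830] v=[-1.1655]
Step 6: x=[8.1109] v=[-1.3606]
Step 7: x=[7.8037] v=[-1.5359]
Step 8: x=[7.4659] v=[-1.6889]
Step 9: x=[7.1024] v=[-1.8173]
Step 10: x=[6.7185] v=[-1.9193]
Step 11: x=[6.3198] v=[-1.9934]
Step 12: x=[5.9121] v=[-2.0385]
Step 13: x=[5.5013] v=[-2.0539]
Step 14: x=[5.0934] v=[-2.0394]
Step 15: x=[4.6943] v=[-1.9953]
Step 16: x=[4.3099] v=[-1.9222]
Step 17: x=[3.9457] v=[-1.8211]
Step 18: x=[3.6070] v=[-1.6935]
Step 19: x=[3.2987] v=[-1.5413]
Step 20: x=[3.0254] v=[-1.3667]
Step 21: x=[2.7910] v=[-1.1722]
Step 22: x=[2.5989] v=[-0.9606]
Step 23: x=[2.4519] v=[-0.7351]
Step 24: x=[2.3521] v=[-0.4989]
Step 25: x=[2.3010] v=[-0.2554]
Step 26: x=[2.2994] v=[-0.0082]
Step 27: x=[2.3472] v=[0.2391]
First v>=0 after going negative at step 27, time=5.4000

Answer: 5.4000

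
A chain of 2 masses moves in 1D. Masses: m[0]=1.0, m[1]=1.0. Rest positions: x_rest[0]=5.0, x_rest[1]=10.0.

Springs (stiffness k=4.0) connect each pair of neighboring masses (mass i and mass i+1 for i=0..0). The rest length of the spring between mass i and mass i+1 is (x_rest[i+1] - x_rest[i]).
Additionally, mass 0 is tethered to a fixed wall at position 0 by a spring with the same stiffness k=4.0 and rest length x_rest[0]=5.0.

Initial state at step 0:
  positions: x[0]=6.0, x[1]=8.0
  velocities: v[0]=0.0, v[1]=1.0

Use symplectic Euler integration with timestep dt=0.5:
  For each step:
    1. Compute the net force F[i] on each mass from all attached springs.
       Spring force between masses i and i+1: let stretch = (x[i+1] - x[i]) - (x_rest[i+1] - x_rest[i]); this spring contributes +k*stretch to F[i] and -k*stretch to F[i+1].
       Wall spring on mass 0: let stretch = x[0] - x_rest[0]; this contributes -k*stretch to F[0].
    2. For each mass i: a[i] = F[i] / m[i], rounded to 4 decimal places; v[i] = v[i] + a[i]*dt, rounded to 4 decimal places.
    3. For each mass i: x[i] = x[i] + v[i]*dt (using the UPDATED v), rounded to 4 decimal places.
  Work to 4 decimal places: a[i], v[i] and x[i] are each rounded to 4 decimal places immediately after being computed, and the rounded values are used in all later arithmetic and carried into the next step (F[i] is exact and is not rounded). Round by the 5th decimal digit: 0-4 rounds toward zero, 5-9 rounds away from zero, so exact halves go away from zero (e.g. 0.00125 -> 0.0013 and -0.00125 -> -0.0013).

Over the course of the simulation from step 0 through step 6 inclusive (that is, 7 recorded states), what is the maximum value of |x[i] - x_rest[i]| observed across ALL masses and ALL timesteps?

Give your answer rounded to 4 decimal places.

Step 0: x=[6.0000 8.0000] v=[0.0000 1.0000]
Step 1: x=[2.0000 11.5000] v=[-8.0000 7.0000]
Step 2: x=[5.5000 10.5000] v=[7.0000 -2.0000]
Step 3: x=[8.5000 9.5000] v=[6.0000 -2.0000]
Step 4: x=[4.0000 12.5000] v=[-9.0000 6.0000]
Step 5: x=[4.0000 12.0000] v=[0.0000 -1.0000]
Step 6: x=[8.0000 8.5000] v=[8.0000 -7.0000]
Max displacement = 3.5000

Answer: 3.5000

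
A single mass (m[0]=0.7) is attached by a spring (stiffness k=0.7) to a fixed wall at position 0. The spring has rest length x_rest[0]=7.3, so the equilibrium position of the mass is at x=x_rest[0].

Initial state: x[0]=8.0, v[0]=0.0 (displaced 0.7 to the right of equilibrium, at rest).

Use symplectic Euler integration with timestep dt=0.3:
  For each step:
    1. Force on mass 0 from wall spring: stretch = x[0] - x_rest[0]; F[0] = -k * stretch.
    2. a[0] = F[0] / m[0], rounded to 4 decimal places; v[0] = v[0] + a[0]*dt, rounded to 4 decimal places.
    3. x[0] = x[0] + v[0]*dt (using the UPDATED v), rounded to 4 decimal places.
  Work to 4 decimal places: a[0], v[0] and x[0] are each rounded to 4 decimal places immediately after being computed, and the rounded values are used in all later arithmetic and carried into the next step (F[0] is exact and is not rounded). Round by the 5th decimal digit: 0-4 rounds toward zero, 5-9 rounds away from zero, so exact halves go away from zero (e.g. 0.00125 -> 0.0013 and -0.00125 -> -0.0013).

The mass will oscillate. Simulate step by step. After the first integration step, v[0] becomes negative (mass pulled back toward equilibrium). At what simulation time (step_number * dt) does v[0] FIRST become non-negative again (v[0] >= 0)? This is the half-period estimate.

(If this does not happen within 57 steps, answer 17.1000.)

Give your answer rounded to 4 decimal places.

Step 0: x=[8.0000] v=[0.0000]
Step 1: x=[7.9370] v=[-0.2100]
Step 2: x=[7.8167] v=[-0.4011]
Step 3: x=[7.6499] v=[-0.5561]
Step 4: x=[7.4516] v=[-0.6611]
Step 5: x=[7.2396] v=[-0.7066]
Step 6: x=[7.0331] v=[-0.6885]
Step 7: x=[6.8506] v=[-0.6084]
Step 8: x=[6.7085] v=[-0.4736]
Step 9: x=[6.6196] v=[-0.2962]
Step 10: x=[6.5920] v=[-0.0921]
Step 11: x=[6.6281] v=[0.1203]
First v>=0 after going negative at step 11, time=3.3000

Answer: 3.3000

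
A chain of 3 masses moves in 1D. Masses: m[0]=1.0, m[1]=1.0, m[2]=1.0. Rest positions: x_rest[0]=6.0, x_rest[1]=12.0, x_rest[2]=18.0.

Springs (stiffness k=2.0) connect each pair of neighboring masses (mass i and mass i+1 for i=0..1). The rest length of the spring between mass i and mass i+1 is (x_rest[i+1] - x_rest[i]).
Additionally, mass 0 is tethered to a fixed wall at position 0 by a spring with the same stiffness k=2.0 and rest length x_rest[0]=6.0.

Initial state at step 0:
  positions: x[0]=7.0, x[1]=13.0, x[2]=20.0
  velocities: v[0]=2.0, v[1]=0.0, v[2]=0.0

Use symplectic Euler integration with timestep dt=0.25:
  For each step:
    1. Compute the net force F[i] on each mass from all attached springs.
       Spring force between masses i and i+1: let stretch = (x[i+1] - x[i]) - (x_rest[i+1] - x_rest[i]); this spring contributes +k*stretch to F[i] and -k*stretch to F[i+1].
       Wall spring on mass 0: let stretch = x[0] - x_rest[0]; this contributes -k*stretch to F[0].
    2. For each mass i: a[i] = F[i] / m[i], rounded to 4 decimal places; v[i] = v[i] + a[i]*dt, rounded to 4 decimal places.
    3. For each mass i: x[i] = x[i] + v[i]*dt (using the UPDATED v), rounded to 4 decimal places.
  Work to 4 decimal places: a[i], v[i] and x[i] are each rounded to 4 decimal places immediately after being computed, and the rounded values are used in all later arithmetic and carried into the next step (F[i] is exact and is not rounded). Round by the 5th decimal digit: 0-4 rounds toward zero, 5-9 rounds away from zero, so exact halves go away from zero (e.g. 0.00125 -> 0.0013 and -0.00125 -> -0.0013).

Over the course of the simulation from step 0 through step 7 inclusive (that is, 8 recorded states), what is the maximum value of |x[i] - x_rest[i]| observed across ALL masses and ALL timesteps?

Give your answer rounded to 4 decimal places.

Step 0: x=[7.0000 13.0000 20.0000] v=[2.0000 0.0000 0.0000]
Step 1: x=[7.3750 13.1250 19.8750] v=[1.5000 0.5000 -0.5000]
Step 2: x=[7.5469 13.3750 19.6563] v=[0.6875 1.0000 -0.8750]
Step 3: x=[7.5039 13.6817 19.4024] v=[-0.1719 1.2266 -1.0157]
Step 4: x=[7.2952 13.9312 19.1834] v=[-0.8350 0.9981 -0.8761]
Step 5: x=[7.0041 14.0078 19.0579] v=[-1.1646 0.3062 -0.5022]
Step 6: x=[6.7129 13.8402 19.0511] v=[-1.1648 -0.6706 -0.0273]
Step 7: x=[6.4735 13.4330 19.1429] v=[-0.9576 -1.6288 0.3673]
Max displacement = 2.0078

Answer: 2.0078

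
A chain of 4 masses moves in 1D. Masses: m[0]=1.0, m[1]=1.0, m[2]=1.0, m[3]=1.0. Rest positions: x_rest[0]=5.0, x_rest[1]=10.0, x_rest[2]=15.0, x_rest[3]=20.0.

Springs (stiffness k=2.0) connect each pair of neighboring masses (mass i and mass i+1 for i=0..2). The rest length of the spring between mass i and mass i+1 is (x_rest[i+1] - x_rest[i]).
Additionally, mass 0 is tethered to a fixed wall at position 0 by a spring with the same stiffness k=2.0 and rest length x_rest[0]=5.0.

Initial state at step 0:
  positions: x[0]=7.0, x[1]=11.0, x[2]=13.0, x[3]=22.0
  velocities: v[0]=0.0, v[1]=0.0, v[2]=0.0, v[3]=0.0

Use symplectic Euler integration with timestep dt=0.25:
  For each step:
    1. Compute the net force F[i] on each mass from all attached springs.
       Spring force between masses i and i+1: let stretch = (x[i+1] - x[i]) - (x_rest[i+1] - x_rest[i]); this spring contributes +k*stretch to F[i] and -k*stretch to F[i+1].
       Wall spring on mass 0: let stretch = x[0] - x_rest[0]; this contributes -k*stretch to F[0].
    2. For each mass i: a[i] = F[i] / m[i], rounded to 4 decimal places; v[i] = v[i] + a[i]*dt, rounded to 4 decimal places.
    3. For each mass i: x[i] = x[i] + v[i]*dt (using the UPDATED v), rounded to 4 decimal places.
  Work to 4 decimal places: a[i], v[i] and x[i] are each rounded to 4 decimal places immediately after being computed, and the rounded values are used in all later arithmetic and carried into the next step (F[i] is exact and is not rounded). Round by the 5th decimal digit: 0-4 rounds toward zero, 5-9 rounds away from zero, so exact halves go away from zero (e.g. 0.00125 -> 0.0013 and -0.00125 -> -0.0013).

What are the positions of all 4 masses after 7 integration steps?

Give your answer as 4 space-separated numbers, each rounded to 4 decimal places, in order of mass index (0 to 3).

Answer: 3.4228 10.7359 16.1009 20.0617

Derivation:
Step 0: x=[7.0000 11.0000 13.0000 22.0000] v=[0.0000 0.0000 0.0000 0.0000]
Step 1: x=[6.6250 10.7500 13.8750 21.5000] v=[-1.5000 -1.0000 3.5000 -2.0000]
Step 2: x=[5.9375 10.3750 15.3125 20.6719] v=[-2.7500 -1.5000 5.7500 -3.3125]
Step 3: x=[5.0625 10.0625 16.8028 19.7989] v=[-3.5000 -1.2500 5.9610 -3.4922]
Step 4: x=[4.1797 9.9675 17.8250 19.1763] v=[-3.5313 -0.3799 4.0889 -2.4903]
Step 5: x=[3.4979 10.1313 18.0340 19.0098] v=[-2.7273 0.6550 0.8358 -0.6660]
Step 6: x=[3.2080 10.4537 17.3771 19.3463] v=[-1.1596 1.2897 -2.6277 1.3461]
Step 7: x=[3.4228 10.7359 16.1009 20.0617] v=[0.8593 1.1286 -5.1048 2.8615]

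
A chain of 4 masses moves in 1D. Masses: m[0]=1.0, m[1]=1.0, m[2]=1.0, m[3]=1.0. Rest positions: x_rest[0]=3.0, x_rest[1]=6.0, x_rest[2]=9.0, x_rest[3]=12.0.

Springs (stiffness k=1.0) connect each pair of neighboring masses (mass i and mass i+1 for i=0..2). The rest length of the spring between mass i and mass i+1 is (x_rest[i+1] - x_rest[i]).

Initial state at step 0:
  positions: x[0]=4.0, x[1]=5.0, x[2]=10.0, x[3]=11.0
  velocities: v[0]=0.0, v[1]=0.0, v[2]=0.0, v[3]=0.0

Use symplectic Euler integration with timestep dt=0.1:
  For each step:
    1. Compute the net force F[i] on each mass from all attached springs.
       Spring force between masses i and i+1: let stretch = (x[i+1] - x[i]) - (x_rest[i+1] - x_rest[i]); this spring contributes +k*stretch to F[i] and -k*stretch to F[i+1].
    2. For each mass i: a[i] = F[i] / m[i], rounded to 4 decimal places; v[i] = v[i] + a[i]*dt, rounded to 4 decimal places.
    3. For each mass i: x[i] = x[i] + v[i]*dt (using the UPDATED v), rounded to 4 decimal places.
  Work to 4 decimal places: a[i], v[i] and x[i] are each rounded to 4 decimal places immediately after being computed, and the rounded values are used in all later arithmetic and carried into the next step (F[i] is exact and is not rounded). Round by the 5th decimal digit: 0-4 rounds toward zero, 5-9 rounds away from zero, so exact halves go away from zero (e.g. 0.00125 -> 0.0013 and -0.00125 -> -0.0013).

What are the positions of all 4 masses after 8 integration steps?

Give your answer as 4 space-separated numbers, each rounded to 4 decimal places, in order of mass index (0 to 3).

Answer: 3.3972 6.1675 8.8326 11.6029

Derivation:
Step 0: x=[4.0000 5.0000 10.0000 11.0000] v=[0.0000 0.0000 0.0000 0.0000]
Step 1: x=[3.9800 5.0400 9.9600 11.0200] v=[-0.2000 0.4000 -0.4000 0.2000]
Step 2: x=[3.9406 5.1186 9.8814 11.0594] v=[-0.3940 0.7860 -0.7860 0.3940]
Step 3: x=[3.8830 5.2331 9.7670 11.1170] v=[-0.5762 1.1445 -1.1445 0.5762]
Step 4: x=[3.8089 5.3794 9.6207 11.1911] v=[-0.7412 1.4629 -1.4629 0.7412]
Step 5: x=[3.7205 5.5524 9.4477 11.2795] v=[-0.8842 1.7300 -1.7300 0.8842]
Step 6: x=[3.6204 5.7460 9.2541 11.3796] v=[-1.0010 1.9363 -1.9364 1.0010]
Step 7: x=[3.5116 5.9535 9.0466 11.4885] v=[-1.0884 2.0746 -2.0747 1.0885]
Step 8: x=[3.3972 6.1675 8.8326 11.6029] v=[-1.1442 2.1397 -2.1398 1.1443]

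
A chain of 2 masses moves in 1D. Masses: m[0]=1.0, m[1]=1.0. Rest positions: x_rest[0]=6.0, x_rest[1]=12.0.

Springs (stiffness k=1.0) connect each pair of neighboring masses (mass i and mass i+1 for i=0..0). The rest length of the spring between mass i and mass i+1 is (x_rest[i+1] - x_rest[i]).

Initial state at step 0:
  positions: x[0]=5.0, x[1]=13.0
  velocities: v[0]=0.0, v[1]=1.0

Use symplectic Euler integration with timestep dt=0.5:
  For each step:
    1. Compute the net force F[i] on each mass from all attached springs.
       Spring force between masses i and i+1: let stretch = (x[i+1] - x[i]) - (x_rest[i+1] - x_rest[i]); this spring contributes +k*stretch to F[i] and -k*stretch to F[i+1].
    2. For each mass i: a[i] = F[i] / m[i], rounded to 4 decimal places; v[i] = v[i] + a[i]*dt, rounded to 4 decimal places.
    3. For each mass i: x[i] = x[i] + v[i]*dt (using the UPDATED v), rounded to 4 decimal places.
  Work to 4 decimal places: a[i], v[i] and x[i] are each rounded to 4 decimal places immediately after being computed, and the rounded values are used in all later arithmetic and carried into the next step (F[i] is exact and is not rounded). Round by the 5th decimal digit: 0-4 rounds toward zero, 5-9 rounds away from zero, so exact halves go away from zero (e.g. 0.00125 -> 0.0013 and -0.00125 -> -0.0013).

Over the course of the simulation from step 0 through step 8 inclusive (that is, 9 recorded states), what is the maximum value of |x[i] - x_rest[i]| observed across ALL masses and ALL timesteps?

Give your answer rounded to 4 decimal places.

Step 0: x=[5.0000 13.0000] v=[0.0000 1.0000]
Step 1: x=[5.5000 13.0000] v=[1.0000 0.0000]
Step 2: x=[6.3750 12.6250] v=[1.7500 -0.7500]
Step 3: x=[7.3125 12.1875] v=[1.8750 -0.8750]
Step 4: x=[7.9688 12.0313] v=[1.3125 -0.3125]
Step 5: x=[8.1407 12.3595] v=[0.3438 0.6563]
Step 6: x=[7.8673 13.1330] v=[-0.5468 1.5469]
Step 7: x=[7.4103 14.0901] v=[-0.9140 1.9141]
Step 8: x=[7.1233 14.8772] v=[-0.5741 1.5742]
Max displacement = 2.8772

Answer: 2.8772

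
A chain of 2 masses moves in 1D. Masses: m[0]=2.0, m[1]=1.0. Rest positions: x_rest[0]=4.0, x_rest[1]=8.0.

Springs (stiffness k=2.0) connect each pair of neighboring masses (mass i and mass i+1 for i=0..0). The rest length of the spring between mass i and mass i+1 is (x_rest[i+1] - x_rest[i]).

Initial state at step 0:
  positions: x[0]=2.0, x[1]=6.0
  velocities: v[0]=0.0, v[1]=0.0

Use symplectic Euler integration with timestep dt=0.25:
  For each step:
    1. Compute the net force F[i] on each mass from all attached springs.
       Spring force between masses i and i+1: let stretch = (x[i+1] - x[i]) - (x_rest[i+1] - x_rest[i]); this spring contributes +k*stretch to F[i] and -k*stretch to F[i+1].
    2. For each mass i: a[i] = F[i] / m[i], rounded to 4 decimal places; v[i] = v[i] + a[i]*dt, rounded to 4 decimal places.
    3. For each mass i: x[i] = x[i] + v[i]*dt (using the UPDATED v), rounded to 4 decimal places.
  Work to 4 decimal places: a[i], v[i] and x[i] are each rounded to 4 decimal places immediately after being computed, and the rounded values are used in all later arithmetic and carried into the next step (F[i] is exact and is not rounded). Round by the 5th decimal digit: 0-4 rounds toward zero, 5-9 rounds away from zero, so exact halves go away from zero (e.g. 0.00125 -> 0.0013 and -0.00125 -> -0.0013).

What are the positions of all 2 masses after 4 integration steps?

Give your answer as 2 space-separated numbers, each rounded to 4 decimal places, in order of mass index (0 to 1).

Answer: 2.0000 6.0000

Derivation:
Step 0: x=[2.0000 6.0000] v=[0.0000 0.0000]
Step 1: x=[2.0000 6.0000] v=[0.0000 0.0000]
Step 2: x=[2.0000 6.0000] v=[0.0000 0.0000]
Step 3: x=[2.0000 6.0000] v=[0.0000 0.0000]
Step 4: x=[2.0000 6.0000] v=[0.0000 0.0000]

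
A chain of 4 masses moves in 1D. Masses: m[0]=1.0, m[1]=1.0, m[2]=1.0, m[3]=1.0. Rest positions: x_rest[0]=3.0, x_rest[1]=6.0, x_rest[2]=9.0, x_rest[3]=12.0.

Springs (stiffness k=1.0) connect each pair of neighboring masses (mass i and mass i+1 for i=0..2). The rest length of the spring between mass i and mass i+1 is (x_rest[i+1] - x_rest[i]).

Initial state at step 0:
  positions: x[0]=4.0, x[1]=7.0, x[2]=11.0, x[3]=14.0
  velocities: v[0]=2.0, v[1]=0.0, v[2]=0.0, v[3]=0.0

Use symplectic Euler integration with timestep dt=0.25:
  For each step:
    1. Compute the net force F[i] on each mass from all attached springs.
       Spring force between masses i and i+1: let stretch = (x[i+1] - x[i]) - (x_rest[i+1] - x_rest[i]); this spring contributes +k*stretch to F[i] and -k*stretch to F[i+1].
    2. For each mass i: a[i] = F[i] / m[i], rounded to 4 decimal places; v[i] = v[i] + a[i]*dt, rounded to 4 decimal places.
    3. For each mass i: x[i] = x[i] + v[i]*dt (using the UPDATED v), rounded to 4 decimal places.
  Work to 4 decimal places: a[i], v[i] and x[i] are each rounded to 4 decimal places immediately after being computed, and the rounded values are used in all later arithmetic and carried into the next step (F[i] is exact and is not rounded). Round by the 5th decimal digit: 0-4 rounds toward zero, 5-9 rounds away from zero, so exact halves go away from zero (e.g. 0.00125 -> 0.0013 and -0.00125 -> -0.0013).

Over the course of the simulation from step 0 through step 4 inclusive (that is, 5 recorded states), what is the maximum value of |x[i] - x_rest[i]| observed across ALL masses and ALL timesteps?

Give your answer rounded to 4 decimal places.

Step 0: x=[4.0000 7.0000 11.0000 14.0000] v=[2.0000 0.0000 0.0000 0.0000]
Step 1: x=[4.5000 7.0625 10.9375 14.0000] v=[2.0000 0.2500 -0.2500 0.0000]
Step 2: x=[4.9727 7.2070 10.8242 13.9961] v=[1.8906 0.5781 -0.4531 -0.0156]
Step 3: x=[5.3975 7.4380 10.6831 13.9815] v=[1.6992 0.9238 -0.5644 -0.0586]
Step 4: x=[5.7623 7.7443 10.5453 13.9482] v=[1.4593 1.2250 -0.5511 -0.1332]
Max displacement = 2.7623

Answer: 2.7623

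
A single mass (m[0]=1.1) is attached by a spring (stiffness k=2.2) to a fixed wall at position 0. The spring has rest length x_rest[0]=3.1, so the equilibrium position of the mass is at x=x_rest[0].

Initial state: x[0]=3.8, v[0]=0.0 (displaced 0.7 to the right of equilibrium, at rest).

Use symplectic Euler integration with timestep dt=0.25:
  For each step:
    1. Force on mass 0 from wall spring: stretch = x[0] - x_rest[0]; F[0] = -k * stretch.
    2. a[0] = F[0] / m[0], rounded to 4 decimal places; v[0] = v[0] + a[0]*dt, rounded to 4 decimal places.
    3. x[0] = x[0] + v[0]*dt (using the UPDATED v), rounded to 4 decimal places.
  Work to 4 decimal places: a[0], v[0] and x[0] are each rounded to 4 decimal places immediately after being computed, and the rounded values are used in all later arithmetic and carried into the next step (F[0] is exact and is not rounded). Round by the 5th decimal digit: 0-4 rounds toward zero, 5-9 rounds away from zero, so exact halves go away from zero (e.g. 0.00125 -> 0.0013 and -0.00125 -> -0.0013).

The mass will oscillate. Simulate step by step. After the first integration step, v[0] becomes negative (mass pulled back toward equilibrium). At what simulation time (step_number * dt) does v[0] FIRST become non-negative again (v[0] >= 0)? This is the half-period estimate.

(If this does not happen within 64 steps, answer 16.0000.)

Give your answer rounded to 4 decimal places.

Step 0: x=[3.8000] v=[0.0000]
Step 1: x=[3.7125] v=[-0.3500]
Step 2: x=[3.5484] v=[-0.6563]
Step 3: x=[3.3283] v=[-0.8805]
Step 4: x=[3.0796] v=[-0.9947]
Step 5: x=[2.8335] v=[-0.9845]
Step 6: x=[2.6207] v=[-0.8513]
Step 7: x=[2.4678] v=[-0.6117]
Step 8: x=[2.3939] v=[-0.2956]
Step 9: x=[2.4083] v=[0.0575]
First v>=0 after going negative at step 9, time=2.2500

Answer: 2.2500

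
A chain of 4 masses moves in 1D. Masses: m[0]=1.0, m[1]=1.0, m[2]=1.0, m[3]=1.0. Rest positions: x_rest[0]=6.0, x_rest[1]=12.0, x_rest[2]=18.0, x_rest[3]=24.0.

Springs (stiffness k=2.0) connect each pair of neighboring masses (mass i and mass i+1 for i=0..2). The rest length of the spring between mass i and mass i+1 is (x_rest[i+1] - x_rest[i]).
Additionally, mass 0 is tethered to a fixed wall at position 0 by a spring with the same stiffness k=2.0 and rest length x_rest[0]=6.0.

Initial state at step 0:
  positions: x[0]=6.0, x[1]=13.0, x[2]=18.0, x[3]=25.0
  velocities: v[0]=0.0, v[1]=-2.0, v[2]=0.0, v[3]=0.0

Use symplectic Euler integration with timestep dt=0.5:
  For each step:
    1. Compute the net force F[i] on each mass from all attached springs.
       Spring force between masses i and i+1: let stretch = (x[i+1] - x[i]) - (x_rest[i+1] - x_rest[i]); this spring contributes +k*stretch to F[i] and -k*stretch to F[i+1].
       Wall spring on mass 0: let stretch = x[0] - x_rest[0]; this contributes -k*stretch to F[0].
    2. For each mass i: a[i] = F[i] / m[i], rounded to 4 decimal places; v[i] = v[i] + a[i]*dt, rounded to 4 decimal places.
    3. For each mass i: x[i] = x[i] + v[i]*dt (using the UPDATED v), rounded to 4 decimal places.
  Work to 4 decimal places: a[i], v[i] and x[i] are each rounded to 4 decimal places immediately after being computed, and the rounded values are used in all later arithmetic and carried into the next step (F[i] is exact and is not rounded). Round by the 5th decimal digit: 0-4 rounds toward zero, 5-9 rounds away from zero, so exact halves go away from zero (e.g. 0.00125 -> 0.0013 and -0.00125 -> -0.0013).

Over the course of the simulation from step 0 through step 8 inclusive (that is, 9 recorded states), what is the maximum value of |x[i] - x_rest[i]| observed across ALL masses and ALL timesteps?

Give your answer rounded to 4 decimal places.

Answer: 2.1327

Derivation:
Step 0: x=[6.0000 13.0000 18.0000 25.0000] v=[0.0000 -2.0000 0.0000 0.0000]
Step 1: x=[6.5000 11.0000 19.0000 24.5000] v=[1.0000 -4.0000 2.0000 -1.0000]
Step 2: x=[6.0000 10.7500 18.7500 24.2500] v=[-1.0000 -0.5000 -0.5000 -0.5000]
Step 3: x=[4.8750 12.1250 17.2500 24.2500] v=[-2.2500 2.7500 -3.0000 0.0000]
Step 4: x=[4.9375 12.4375 16.6875 23.7500] v=[0.1250 0.6250 -1.1250 -1.0000]
Step 5: x=[6.2813 11.1250 17.5313 22.7188] v=[2.6875 -2.6250 1.6875 -2.0625]
Step 6: x=[6.9063 10.5938 17.7657 22.0938] v=[1.2499 -1.0624 0.4687 -1.2500]
Step 7: x=[5.9219 11.8048 16.5782 22.3048] v=[-1.9689 2.4220 -2.3751 0.4219]
Step 8: x=[4.9180 12.4611 15.8673 22.6525] v=[-2.0079 1.3125 -1.4219 0.6953]
Max displacement = 2.1327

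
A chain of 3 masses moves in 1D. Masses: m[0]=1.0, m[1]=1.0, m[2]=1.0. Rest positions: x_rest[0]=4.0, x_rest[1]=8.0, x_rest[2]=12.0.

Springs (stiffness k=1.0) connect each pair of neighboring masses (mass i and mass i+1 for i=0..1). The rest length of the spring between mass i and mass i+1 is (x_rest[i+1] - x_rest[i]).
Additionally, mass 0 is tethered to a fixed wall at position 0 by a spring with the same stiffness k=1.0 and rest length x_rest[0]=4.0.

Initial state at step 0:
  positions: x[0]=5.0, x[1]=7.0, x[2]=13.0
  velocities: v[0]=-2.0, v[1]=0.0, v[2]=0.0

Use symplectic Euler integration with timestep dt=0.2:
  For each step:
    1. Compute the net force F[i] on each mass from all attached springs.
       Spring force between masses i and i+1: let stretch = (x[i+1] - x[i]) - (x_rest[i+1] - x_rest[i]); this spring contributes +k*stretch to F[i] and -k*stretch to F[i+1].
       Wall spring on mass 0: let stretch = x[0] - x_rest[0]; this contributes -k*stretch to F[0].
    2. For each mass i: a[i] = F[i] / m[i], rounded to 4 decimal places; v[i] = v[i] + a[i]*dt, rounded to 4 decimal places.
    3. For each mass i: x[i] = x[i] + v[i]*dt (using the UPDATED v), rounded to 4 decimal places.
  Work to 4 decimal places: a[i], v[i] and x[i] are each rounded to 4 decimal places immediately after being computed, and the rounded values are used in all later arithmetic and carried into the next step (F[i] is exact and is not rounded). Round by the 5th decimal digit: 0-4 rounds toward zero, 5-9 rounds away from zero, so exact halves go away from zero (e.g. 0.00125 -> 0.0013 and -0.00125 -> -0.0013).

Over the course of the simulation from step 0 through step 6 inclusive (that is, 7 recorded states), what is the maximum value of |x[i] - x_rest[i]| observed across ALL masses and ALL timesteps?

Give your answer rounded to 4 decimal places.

Step 0: x=[5.0000 7.0000 13.0000] v=[-2.0000 0.0000 0.0000]
Step 1: x=[4.4800 7.1600 12.9200] v=[-2.6000 0.8000 -0.4000]
Step 2: x=[3.8880 7.4432 12.7696] v=[-2.9600 1.4160 -0.7520]
Step 3: x=[3.2827 7.7972 12.5661] v=[-3.0266 1.7702 -1.0173]
Step 4: x=[2.7267 8.1614 12.3319] v=[-2.7802 1.8211 -1.1711]
Step 5: x=[2.2790 8.4751 12.0909] v=[-2.2386 1.5683 -1.2052]
Step 6: x=[1.9880 8.6855 11.8652] v=[-1.4552 1.0522 -1.1284]
Max displacement = 2.0120

Answer: 2.0120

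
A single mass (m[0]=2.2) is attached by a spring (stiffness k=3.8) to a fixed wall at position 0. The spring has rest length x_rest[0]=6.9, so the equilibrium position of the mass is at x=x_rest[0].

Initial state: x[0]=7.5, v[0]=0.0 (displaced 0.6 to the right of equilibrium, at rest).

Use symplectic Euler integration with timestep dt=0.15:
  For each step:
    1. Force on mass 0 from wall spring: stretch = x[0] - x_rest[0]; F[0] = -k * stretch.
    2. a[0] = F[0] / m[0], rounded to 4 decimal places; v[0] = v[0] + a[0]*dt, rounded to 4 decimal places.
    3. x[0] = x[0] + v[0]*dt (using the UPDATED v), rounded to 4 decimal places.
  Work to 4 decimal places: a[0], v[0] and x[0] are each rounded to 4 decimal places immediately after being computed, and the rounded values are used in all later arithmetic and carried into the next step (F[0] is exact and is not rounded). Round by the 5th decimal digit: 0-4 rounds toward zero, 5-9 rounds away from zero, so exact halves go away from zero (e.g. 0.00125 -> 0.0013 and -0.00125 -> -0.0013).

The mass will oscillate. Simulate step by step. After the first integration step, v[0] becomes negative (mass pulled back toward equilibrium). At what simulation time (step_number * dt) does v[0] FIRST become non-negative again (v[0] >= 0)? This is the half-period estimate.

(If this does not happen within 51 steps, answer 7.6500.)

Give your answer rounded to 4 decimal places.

Step 0: x=[7.5000] v=[0.0000]
Step 1: x=[7.4767] v=[-0.1555]
Step 2: x=[7.4310] v=[-0.3049]
Step 3: x=[7.3646] v=[-0.4425]
Step 4: x=[7.2802] v=[-0.5629]
Step 5: x=[7.1810] v=[-0.6614]
Step 6: x=[7.0709] v=[-0.7342]
Step 7: x=[6.9541] v=[-0.7785]
Step 8: x=[6.8352] v=[-0.7925]
Step 9: x=[6.7188] v=[-0.7757]
Step 10: x=[6.6095] v=[-0.7288]
Step 11: x=[6.5115] v=[-0.6535]
Step 12: x=[6.4286] v=[-0.5529]
Step 13: x=[6.3640] v=[-0.4308]
Step 14: x=[6.3202] v=[-0.2919]
Step 15: x=[6.2989] v=[-0.1417]
Step 16: x=[6.3010] v=[0.0140]
First v>=0 after going negative at step 16, time=2.4000

Answer: 2.4000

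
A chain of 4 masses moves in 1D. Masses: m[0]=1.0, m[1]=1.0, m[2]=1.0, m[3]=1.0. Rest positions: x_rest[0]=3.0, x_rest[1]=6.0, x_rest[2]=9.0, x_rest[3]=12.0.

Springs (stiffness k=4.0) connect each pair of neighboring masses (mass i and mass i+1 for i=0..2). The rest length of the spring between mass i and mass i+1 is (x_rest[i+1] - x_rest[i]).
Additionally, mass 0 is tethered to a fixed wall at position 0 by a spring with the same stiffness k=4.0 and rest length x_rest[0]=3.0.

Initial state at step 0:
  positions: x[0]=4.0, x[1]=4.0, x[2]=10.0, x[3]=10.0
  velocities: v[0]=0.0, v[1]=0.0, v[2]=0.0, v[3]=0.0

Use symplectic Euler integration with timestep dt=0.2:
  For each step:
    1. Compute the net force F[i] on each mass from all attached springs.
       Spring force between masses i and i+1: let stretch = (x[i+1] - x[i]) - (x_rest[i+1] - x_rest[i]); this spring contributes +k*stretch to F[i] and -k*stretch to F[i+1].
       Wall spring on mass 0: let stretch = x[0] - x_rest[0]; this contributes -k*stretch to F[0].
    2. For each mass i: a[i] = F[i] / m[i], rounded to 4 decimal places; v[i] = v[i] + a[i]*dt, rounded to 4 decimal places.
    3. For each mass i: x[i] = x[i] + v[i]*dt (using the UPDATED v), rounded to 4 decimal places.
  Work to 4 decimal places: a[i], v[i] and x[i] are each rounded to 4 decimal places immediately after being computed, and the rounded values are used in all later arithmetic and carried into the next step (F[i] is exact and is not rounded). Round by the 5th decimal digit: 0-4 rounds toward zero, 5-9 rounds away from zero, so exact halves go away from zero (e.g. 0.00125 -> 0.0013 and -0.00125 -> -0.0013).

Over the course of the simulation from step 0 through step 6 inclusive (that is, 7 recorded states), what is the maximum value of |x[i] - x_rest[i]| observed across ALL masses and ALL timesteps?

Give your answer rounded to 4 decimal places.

Answer: 2.4619

Derivation:
Step 0: x=[4.0000 4.0000 10.0000 10.0000] v=[0.0000 0.0000 0.0000 0.0000]
Step 1: x=[3.3600 4.9600 9.0400 10.4800] v=[-3.2000 4.8000 -4.8000 2.4000]
Step 2: x=[2.4384 6.3168 7.6576 11.2096] v=[-4.6080 6.7840 -6.9120 3.6480]
Step 3: x=[1.7472 7.2676 6.6290 11.8509] v=[-3.4560 4.7539 -5.1430 3.2064]
Step 4: x=[1.6597 7.2329 6.5381 12.1367] v=[-0.4374 -0.1733 -0.4546 1.4289]
Step 5: x=[2.1984 6.1954 7.4541 12.0067] v=[2.6934 -5.1877 4.5801 -0.6500]
Step 6: x=[3.0249 4.7197 8.8971 11.6283] v=[4.1323 -7.3783 7.2152 -1.8921]
Max displacement = 2.4619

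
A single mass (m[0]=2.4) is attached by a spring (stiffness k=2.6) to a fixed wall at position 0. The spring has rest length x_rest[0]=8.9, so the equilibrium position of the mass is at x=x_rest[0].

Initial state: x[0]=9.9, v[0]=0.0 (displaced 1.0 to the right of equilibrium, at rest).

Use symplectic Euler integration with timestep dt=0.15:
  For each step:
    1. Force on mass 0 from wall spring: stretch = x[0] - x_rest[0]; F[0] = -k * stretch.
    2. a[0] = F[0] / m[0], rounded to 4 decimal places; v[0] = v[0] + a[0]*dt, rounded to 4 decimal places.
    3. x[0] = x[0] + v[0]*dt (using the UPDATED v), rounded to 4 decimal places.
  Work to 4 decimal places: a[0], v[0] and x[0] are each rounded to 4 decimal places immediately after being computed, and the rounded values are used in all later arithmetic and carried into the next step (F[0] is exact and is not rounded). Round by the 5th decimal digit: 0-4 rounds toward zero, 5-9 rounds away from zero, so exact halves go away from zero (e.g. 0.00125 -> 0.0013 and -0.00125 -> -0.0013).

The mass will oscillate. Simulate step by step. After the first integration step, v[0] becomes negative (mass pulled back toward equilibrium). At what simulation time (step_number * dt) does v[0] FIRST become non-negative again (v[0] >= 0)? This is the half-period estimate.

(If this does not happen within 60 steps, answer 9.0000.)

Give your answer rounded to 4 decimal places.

Answer: 3.1500

Derivation:
Step 0: x=[9.9000] v=[0.0000]
Step 1: x=[9.8756] v=[-0.1625]
Step 2: x=[9.8275] v=[-0.3210]
Step 3: x=[9.7567] v=[-0.4717]
Step 4: x=[9.6651] v=[-0.6109]
Step 5: x=[9.5548] v=[-0.7352]
Step 6: x=[9.4286] v=[-0.8416]
Step 7: x=[9.2895] v=[-0.9275]
Step 8: x=[9.1409] v=[-0.9908]
Step 9: x=[8.9864] v=[-1.0300]
Step 10: x=[8.8298] v=[-1.0440]
Step 11: x=[8.6749] v=[-1.0326]
Step 12: x=[8.5255] v=[-0.9960]
Step 13: x=[8.3852] v=[-0.9351]
Step 14: x=[8.2575] v=[-0.8514]
Step 15: x=[8.1455] v=[-0.7470]
Step 16: x=[8.0518] v=[-0.6244]
Step 17: x=[7.9788] v=[-0.4866]
Step 18: x=[7.9283] v=[-0.3369]
Step 19: x=[7.9015] v=[-0.1790]
Step 20: x=[7.8990] v=[-0.0167]
Step 21: x=[7.9209] v=[0.1460]
First v>=0 after going negative at step 21, time=3.1500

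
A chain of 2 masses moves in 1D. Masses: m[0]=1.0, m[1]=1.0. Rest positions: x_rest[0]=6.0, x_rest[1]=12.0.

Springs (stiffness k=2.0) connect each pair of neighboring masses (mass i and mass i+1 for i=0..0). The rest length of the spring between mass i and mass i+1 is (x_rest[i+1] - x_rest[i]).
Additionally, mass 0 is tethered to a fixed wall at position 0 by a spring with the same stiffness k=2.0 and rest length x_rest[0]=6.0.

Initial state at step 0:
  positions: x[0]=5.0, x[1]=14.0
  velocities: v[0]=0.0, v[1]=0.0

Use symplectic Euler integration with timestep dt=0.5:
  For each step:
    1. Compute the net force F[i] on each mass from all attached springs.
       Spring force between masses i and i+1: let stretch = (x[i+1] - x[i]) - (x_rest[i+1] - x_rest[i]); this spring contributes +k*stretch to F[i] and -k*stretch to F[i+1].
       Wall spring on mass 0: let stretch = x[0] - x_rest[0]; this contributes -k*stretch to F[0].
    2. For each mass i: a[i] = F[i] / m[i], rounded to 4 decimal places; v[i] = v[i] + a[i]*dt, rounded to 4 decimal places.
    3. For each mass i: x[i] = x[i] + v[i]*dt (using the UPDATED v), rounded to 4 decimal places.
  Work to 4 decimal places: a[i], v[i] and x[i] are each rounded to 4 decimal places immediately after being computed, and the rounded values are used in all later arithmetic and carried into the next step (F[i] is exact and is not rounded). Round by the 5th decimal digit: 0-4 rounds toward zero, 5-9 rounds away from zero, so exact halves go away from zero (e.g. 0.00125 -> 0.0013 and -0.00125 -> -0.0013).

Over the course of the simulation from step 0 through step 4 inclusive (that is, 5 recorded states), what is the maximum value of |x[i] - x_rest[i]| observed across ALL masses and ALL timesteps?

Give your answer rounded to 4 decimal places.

Answer: 2.2500

Derivation:
Step 0: x=[5.0000 14.0000] v=[0.0000 0.0000]
Step 1: x=[7.0000 12.5000] v=[4.0000 -3.0000]
Step 2: x=[8.2500 11.2500] v=[2.5000 -2.5000]
Step 3: x=[6.8750 11.5000] v=[-2.7500 0.5000]
Step 4: x=[4.3750 12.4375] v=[-5.0000 1.8750]
Max displacement = 2.2500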